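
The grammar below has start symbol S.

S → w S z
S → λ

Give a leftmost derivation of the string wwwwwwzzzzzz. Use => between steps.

S=>wSz=>wwSzz=>wwwSzzz=>wwwwSzzzz=>wwwwwSzzzzz=>wwwwwwSzzzzzz=>wwwwwwzzzzzz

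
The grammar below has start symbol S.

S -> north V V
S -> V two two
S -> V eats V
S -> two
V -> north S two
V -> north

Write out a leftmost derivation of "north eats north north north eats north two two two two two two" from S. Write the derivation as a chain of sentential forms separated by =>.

S => V eats V   [S -> V eats V]
V eats V => north eats V   [V -> north]
north eats V => north eats north S two   [V -> north S two]
north eats north S two => north eats north V two two two   [S -> V two two]
north eats north V two two two => north eats north north S two two two two   [V -> north S two]
north eats north north S two two two two => north eats north north V eats V two two two two   [S -> V eats V]
north eats north north V eats V two two two two => north eats north north north eats V two two two two   [V -> north]
north eats north north north eats V two two two two => north eats north north north eats north S two two two two two   [V -> north S two]
north eats north north north eats north S two two two two two => north eats north north north eats north two two two two two two   [S -> two]

S => V eats V => north eats V => north eats north S two => north eats north V two two two => north eats north north S two two two two => north eats north north V eats V two two two two => north eats north north north eats V two two two two => north eats north north north eats north S two two two two two => north eats north north north eats north two two two two two two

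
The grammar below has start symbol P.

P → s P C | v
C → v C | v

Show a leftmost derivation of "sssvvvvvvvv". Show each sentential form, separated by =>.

P => sPC => ssPCC => sssPCCC => sssvCCC => sssvvCCC => sssvvvCCC => sssvvvvCCC => sssvvvvvCC => sssvvvvvvC => sssvvvvvvvC => sssvvvvvvvv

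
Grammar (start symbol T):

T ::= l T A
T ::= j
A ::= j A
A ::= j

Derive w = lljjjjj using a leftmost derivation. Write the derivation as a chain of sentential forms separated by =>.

T => lTA   [T ::= l T A]
lTA => llTAA   [T ::= l T A]
llTAA => lljAA   [T ::= j]
lljAA => lljjAA   [A ::= j A]
lljjAA => lljjjAA   [A ::= j A]
lljjjAA => lljjjjA   [A ::= j]
lljjjjA => lljjjjj   [A ::= j]

T => lTA => llTAA => lljAA => lljjAA => lljjjAA => lljjjjA => lljjjjj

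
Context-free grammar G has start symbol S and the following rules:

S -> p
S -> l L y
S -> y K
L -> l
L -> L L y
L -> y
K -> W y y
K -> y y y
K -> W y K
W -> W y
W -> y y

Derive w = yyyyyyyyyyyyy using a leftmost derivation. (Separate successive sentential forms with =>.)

S=>yK=>yWyK=>yWyyK=>yWyyyK=>yWyyyyK=>yWyyyyyK=>yWyyyyyyK=>yyyyyyyyyK=>yyyyyyyyyWyy=>yyyyyyyyyyyyy

S => yK   [S -> y K]
yK => yWyK   [K -> W y K]
yWyK => yWyyK   [W -> W y]
yWyyK => yWyyyK   [W -> W y]
yWyyyK => yWyyyyK   [W -> W y]
yWyyyyK => yWyyyyyK   [W -> W y]
yWyyyyyK => yWyyyyyyK   [W -> W y]
yWyyyyyyK => yyyyyyyyyK   [W -> y y]
yyyyyyyyyK => yyyyyyyyyWyy   [K -> W y y]
yyyyyyyyyWyy => yyyyyyyyyyyyy   [W -> y y]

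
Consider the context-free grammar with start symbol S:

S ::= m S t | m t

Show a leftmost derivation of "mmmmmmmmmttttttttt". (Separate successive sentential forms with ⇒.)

S ⇒ mSt   [S ::= m S t]
mSt ⇒ mmStt   [S ::= m S t]
mmStt ⇒ mmmSttt   [S ::= m S t]
mmmSttt ⇒ mmmmStttt   [S ::= m S t]
mmmmStttt ⇒ mmmmmSttttt   [S ::= m S t]
mmmmmSttttt ⇒ mmmmmmStttttt   [S ::= m S t]
mmmmmmStttttt ⇒ mmmmmmmSttttttt   [S ::= m S t]
mmmmmmmSttttttt ⇒ mmmmmmmmStttttttt   [S ::= m S t]
mmmmmmmmStttttttt ⇒ mmmmmmmmmttttttttt   [S ::= m t]

S ⇒ mSt ⇒ mmStt ⇒ mmmSttt ⇒ mmmmStttt ⇒ mmmmmSttttt ⇒ mmmmmmStttttt ⇒ mmmmmmmSttttttt ⇒ mmmmmmmmStttttttt ⇒ mmmmmmmmmttttttttt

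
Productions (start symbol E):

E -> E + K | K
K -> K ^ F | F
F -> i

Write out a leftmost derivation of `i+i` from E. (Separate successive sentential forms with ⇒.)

E ⇒ E+K   [E -> E + K]
E+K ⇒ K+K   [E -> K]
K+K ⇒ F+K   [K -> F]
F+K ⇒ i+K   [F -> i]
i+K ⇒ i+F   [K -> F]
i+F ⇒ i+i   [F -> i]

E ⇒ E+K ⇒ K+K ⇒ F+K ⇒ i+K ⇒ i+F ⇒ i+i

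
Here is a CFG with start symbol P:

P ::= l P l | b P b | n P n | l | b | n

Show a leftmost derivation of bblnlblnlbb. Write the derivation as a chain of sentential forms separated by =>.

P => bPb   [P ::= b P b]
bPb => bbPbb   [P ::= b P b]
bbPbb => bblPlbb   [P ::= l P l]
bblPlbb => bblnPnlbb   [P ::= n P n]
bblnPnlbb => bblnlPlnlbb   [P ::= l P l]
bblnlPlnlbb => bblnlblnlbb   [P ::= b]

P=>bPb=>bbPbb=>bblPlbb=>bblnPnlbb=>bblnlPlnlbb=>bblnlblnlbb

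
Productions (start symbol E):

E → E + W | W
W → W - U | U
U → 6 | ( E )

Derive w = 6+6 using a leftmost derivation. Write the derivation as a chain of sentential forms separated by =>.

E=>E+W=>W+W=>U+W=>6+W=>6+U=>6+6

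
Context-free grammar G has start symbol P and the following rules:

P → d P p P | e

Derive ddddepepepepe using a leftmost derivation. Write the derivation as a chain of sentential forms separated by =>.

P => dPpP => ddPpPpP => dddPpPpPpP => ddddPpPpPpPpP => ddddepPpPpPpP => ddddepepPpPpP => ddddepepepPpP => ddddepepepepP => ddddepepepepe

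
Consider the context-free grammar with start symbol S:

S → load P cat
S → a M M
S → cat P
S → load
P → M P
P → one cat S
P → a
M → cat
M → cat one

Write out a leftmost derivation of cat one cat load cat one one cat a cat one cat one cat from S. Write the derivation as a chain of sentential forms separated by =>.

S => cat P   [S → cat P]
cat P => cat one cat S   [P → one cat S]
cat one cat S => cat one cat load P cat   [S → load P cat]
cat one cat load P cat => cat one cat load M P cat   [P → M P]
cat one cat load M P cat => cat one cat load cat one P cat   [M → cat one]
cat one cat load cat one P cat => cat one cat load cat one one cat S cat   [P → one cat S]
cat one cat load cat one one cat S cat => cat one cat load cat one one cat a M M cat   [S → a M M]
cat one cat load cat one one cat a M M cat => cat one cat load cat one one cat a cat one M cat   [M → cat one]
cat one cat load cat one one cat a cat one M cat => cat one cat load cat one one cat a cat one cat one cat   [M → cat one]

S => cat P => cat one cat S => cat one cat load P cat => cat one cat load M P cat => cat one cat load cat one P cat => cat one cat load cat one one cat S cat => cat one cat load cat one one cat a M M cat => cat one cat load cat one one cat a cat one M cat => cat one cat load cat one one cat a cat one cat one cat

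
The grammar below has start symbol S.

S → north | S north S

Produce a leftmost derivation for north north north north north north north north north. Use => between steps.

S => S north S => S north S north S => north north S north S => north north S north S north S => north north S north S north S north S => north north north north S north S north S => north north north north north north S north S => north north north north north north north north S => north north north north north north north north north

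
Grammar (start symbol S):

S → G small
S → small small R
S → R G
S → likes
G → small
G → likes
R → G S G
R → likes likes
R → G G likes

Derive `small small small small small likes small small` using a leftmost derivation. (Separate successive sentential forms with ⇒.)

S ⇒ small small R   [S → small small R]
small small R ⇒ small small G S G   [R → G S G]
small small G S G ⇒ small small small S G   [G → small]
small small small S G ⇒ small small small R G G   [S → R G]
small small small R G G ⇒ small small small G G likes G G   [R → G G likes]
small small small G G likes G G ⇒ small small small small G likes G G   [G → small]
small small small small G likes G G ⇒ small small small small small likes G G   [G → small]
small small small small small likes G G ⇒ small small small small small likes small G   [G → small]
small small small small small likes small G ⇒ small small small small small likes small small   [G → small]

S ⇒ small small R ⇒ small small G S G ⇒ small small small S G ⇒ small small small R G G ⇒ small small small G G likes G G ⇒ small small small small G likes G G ⇒ small small small small small likes G G ⇒ small small small small small likes small G ⇒ small small small small small likes small small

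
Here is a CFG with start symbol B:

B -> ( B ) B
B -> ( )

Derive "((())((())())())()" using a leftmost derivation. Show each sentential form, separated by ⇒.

B⇒(B)B⇒((B)B)B⇒((())B)B⇒((())(B)B)B⇒((())((B)B)B)B⇒((())((())B)B)B⇒((())((())())B)B⇒((())((())())())B⇒((())((())())())()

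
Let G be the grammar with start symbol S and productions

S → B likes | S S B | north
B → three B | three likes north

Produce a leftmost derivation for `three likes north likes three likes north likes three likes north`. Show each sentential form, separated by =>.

S => S S B   [S → S S B]
S S B => B likes S B   [S → B likes]
B likes S B => three likes north likes S B   [B → three likes north]
three likes north likes S B => three likes north likes B likes B   [S → B likes]
three likes north likes B likes B => three likes north likes three likes north likes B   [B → three likes north]
three likes north likes three likes north likes B => three likes north likes three likes north likes three likes north   [B → three likes north]

S => S S B => B likes S B => three likes north likes S B => three likes north likes B likes B => three likes north likes three likes north likes B => three likes north likes three likes north likes three likes north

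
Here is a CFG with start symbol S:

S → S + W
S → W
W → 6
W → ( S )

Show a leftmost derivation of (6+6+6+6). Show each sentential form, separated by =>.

S => W => (S) => (S+W) => (S+W+W) => (S+W+W+W) => (W+W+W+W) => (6+W+W+W) => (6+6+W+W) => (6+6+6+W) => (6+6+6+6)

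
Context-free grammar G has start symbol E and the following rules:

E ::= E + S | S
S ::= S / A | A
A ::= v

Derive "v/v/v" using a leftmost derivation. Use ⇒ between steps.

E⇒S⇒S/A⇒S/A/A⇒A/A/A⇒v/A/A⇒v/v/A⇒v/v/v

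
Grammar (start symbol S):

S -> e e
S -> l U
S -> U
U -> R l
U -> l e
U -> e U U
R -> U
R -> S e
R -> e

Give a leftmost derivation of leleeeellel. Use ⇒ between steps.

S ⇒ U ⇒ Rl ⇒ Sel ⇒ lUel ⇒ lRlel ⇒ lUlel ⇒ leUUlel ⇒ leleUlel ⇒ leleRllel ⇒ leleSellel ⇒ leleeeellel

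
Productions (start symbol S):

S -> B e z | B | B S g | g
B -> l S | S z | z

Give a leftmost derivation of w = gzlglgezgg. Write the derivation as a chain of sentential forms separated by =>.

S => BSg => SzSg => gzSg => gzBSgg => gzlSSgg => gzlgSgg => gzlgBezgg => gzlglSezgg => gzlglgezgg

S => BSg   [S -> B S g]
BSg => SzSg   [B -> S z]
SzSg => gzSg   [S -> g]
gzSg => gzBSgg   [S -> B S g]
gzBSgg => gzlSSgg   [B -> l S]
gzlSSgg => gzlgSgg   [S -> g]
gzlgSgg => gzlgBezgg   [S -> B e z]
gzlgBezgg => gzlglSezgg   [B -> l S]
gzlglSezgg => gzlglgezgg   [S -> g]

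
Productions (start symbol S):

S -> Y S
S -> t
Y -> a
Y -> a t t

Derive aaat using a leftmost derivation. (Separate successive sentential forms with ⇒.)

S⇒YS⇒aS⇒aYS⇒aaS⇒aaYS⇒aaaS⇒aaat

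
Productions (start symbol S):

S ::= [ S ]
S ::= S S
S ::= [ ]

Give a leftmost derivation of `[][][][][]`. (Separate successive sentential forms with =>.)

S => SS => SSS => SSSS => SSSSS => []SSSS => [][]SSS => [][][]SS => [][][][]S => [][][][][]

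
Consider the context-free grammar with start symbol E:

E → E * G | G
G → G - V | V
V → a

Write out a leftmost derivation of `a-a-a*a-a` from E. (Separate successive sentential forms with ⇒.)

E ⇒ E*G   [E → E * G]
E*G ⇒ G*G   [E → G]
G*G ⇒ G-V*G   [G → G - V]
G-V*G ⇒ G-V-V*G   [G → G - V]
G-V-V*G ⇒ V-V-V*G   [G → V]
V-V-V*G ⇒ a-V-V*G   [V → a]
a-V-V*G ⇒ a-a-V*G   [V → a]
a-a-V*G ⇒ a-a-a*G   [V → a]
a-a-a*G ⇒ a-a-a*G-V   [G → G - V]
a-a-a*G-V ⇒ a-a-a*V-V   [G → V]
a-a-a*V-V ⇒ a-a-a*a-V   [V → a]
a-a-a*a-V ⇒ a-a-a*a-a   [V → a]

E⇒E*G⇒G*G⇒G-V*G⇒G-V-V*G⇒V-V-V*G⇒a-V-V*G⇒a-a-V*G⇒a-a-a*G⇒a-a-a*G-V⇒a-a-a*V-V⇒a-a-a*a-V⇒a-a-a*a-a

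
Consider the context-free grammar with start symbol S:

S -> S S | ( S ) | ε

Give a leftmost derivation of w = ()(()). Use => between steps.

S=>SS=>(S)S=>()S=>()SS=>()SSS=>()(S)SS=>()(SS)SS=>()((S)S)SS=>()(()S)SS=>()(())SS=>()(())S=>()(())

S => SS   [S -> S S]
SS => (S)S   [S -> ( S )]
(S)S => ()S   [S -> ε]
()S => ()SS   [S -> S S]
()SS => ()SSS   [S -> S S]
()SSS => ()(S)SS   [S -> ( S )]
()(S)SS => ()(SS)SS   [S -> S S]
()(SS)SS => ()((S)S)SS   [S -> ( S )]
()((S)S)SS => ()(()S)SS   [S -> ε]
()(()S)SS => ()(())SS   [S -> ε]
()(())SS => ()(())S   [S -> ε]
()(())S => ()(())   [S -> ε]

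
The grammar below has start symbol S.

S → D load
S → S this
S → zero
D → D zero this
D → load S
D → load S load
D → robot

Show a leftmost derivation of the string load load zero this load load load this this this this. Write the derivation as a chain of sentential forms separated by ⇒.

S ⇒ S this   [S → S this]
S this ⇒ S this this   [S → S this]
S this this ⇒ S this this this   [S → S this]
S this this this ⇒ S this this this this   [S → S this]
S this this this this ⇒ D load this this this this   [S → D load]
D load this this this this ⇒ load S load load this this this this   [D → load S load]
load S load load this this this this ⇒ load D load load load this this this this   [S → D load]
load D load load load this this this this ⇒ load load S load load load this this this this   [D → load S]
load load S load load load this this this this ⇒ load load S this load load load this this this this   [S → S this]
load load S this load load load this this this this ⇒ load load zero this load load load this this this this   [S → zero]

S ⇒ S this ⇒ S this this ⇒ S this this this ⇒ S this this this this ⇒ D load this this this this ⇒ load S load load this this this this ⇒ load D load load load this this this this ⇒ load load S load load load this this this this ⇒ load load S this load load load this this this this ⇒ load load zero this load load load this this this this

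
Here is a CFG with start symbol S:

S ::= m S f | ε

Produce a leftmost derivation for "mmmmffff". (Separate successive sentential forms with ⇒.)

S ⇒ mSf   [S ::= m S f]
mSf ⇒ mmSff   [S ::= m S f]
mmSff ⇒ mmmSfff   [S ::= m S f]
mmmSfff ⇒ mmmmSffff   [S ::= m S f]
mmmmSffff ⇒ mmmmffff   [S ::= ε]

S ⇒ mSf ⇒ mmSff ⇒ mmmSfff ⇒ mmmmSffff ⇒ mmmmffff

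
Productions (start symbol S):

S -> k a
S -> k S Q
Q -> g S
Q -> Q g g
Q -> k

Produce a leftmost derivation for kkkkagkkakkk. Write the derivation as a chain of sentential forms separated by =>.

S=>kSQ=>kkSQQ=>kkkSQQQ=>kkkkaQQQ=>kkkkagSQQ=>kkkkagkSQQQ=>kkkkagkkaQQQ=>kkkkagkkakQQ=>kkkkagkkakkQ=>kkkkagkkakkk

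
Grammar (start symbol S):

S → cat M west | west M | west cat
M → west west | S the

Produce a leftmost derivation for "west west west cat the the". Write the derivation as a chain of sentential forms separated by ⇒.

S ⇒ west M ⇒ west S the ⇒ west west M the ⇒ west west S the the ⇒ west west west cat the the

S ⇒ west M   [S → west M]
west M ⇒ west S the   [M → S the]
west S the ⇒ west west M the   [S → west M]
west west M the ⇒ west west S the the   [M → S the]
west west S the the ⇒ west west west cat the the   [S → west cat]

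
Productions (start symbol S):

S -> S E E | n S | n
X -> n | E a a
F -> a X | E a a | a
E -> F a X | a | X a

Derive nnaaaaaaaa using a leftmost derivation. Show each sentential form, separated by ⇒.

S ⇒ SEE ⇒ SEEEE ⇒ SEEEEEE ⇒ nSEEEEEE ⇒ nSEEEEEEEE ⇒ nnEEEEEEEE ⇒ nnaEEEEEEE ⇒ nnaaEEEEEE ⇒ nnaaaEEEEE ⇒ nnaaaaEEEE ⇒ nnaaaaaEEE ⇒ nnaaaaaaEE ⇒ nnaaaaaaaE ⇒ nnaaaaaaaa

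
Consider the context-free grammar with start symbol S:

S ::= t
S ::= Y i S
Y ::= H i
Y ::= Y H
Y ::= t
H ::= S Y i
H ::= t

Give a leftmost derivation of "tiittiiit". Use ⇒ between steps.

S ⇒ YiS   [S ::= Y i S]
YiS ⇒ HiiS   [Y ::= H i]
HiiS ⇒ SYiiiS   [H ::= S Y i]
SYiiiS ⇒ YiSYiiiS   [S ::= Y i S]
YiSYiiiS ⇒ HiiSYiiiS   [Y ::= H i]
HiiSYiiiS ⇒ tiiSYiiiS   [H ::= t]
tiiSYiiiS ⇒ tiitYiiiS   [S ::= t]
tiitYiiiS ⇒ tiittiiiS   [Y ::= t]
tiittiiiS ⇒ tiittiiit   [S ::= t]

S ⇒ YiS ⇒ HiiS ⇒ SYiiiS ⇒ YiSYiiiS ⇒ HiiSYiiiS ⇒ tiiSYiiiS ⇒ tiitYiiiS ⇒ tiittiiiS ⇒ tiittiiit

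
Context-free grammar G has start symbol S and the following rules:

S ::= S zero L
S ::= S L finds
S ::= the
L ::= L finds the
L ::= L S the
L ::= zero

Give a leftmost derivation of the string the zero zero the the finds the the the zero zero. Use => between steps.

S => S zero L => S zero L zero L => the zero L zero L => the zero L S the zero L => the zero L finds the S the zero L => the zero L S the finds the S the zero L => the zero zero S the finds the S the zero L => the zero zero the the finds the S the zero L => the zero zero the the finds the the the zero L => the zero zero the the finds the the the zero zero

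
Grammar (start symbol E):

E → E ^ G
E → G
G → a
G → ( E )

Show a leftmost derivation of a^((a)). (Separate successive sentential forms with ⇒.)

E ⇒ E^G ⇒ G^G ⇒ a^G ⇒ a^(E) ⇒ a^(G) ⇒ a^((E)) ⇒ a^((G)) ⇒ a^((a))

E ⇒ E^G   [E → E ^ G]
E^G ⇒ G^G   [E → G]
G^G ⇒ a^G   [G → a]
a^G ⇒ a^(E)   [G → ( E )]
a^(E) ⇒ a^(G)   [E → G]
a^(G) ⇒ a^((E))   [G → ( E )]
a^((E)) ⇒ a^((G))   [E → G]
a^((G)) ⇒ a^((a))   [G → a]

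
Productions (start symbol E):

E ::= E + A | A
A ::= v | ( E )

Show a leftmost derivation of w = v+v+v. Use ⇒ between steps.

E ⇒ E+A   [E ::= E + A]
E+A ⇒ E+A+A   [E ::= E + A]
E+A+A ⇒ A+A+A   [E ::= A]
A+A+A ⇒ v+A+A   [A ::= v]
v+A+A ⇒ v+v+A   [A ::= v]
v+v+A ⇒ v+v+v   [A ::= v]

E⇒E+A⇒E+A+A⇒A+A+A⇒v+A+A⇒v+v+A⇒v+v+v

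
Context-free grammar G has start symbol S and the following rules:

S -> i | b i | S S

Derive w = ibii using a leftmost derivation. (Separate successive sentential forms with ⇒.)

S ⇒ SS ⇒ SSS ⇒ iSS ⇒ ibiS ⇒ ibii

S ⇒ SS   [S -> S S]
SS ⇒ SSS   [S -> S S]
SSS ⇒ iSS   [S -> i]
iSS ⇒ ibiS   [S -> b i]
ibiS ⇒ ibii   [S -> i]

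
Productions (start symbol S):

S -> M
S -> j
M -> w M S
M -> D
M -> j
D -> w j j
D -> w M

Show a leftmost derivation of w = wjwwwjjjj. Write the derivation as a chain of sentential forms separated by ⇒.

S ⇒ M ⇒ wMS ⇒ wjS ⇒ wjM ⇒ wjwMS ⇒ wjwwMSS ⇒ wjwwDSS ⇒ wjwwwjjSS ⇒ wjwwwjjjS ⇒ wjwwwjjjj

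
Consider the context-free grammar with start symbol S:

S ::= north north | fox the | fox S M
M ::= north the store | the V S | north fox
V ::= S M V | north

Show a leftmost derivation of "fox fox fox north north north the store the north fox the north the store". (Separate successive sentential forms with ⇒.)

S ⇒ fox S M ⇒ fox fox S M M ⇒ fox fox fox S M M M ⇒ fox fox fox north north M M M ⇒ fox fox fox north north north the store M M ⇒ fox fox fox north north north the store the V S M ⇒ fox fox fox north north north the store the north S M ⇒ fox fox fox north north north the store the north fox the M ⇒ fox fox fox north north north the store the north fox the north the store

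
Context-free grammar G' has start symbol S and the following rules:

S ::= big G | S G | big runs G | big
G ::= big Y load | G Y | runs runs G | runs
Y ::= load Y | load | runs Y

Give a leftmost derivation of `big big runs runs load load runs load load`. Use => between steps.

S => big G => big big Y load => big big runs Y load => big big runs runs Y load => big big runs runs load Y load => big big runs runs load load Y load => big big runs runs load load runs Y load => big big runs runs load load runs load load

S => big G   [S ::= big G]
big G => big big Y load   [G ::= big Y load]
big big Y load => big big runs Y load   [Y ::= runs Y]
big big runs Y load => big big runs runs Y load   [Y ::= runs Y]
big big runs runs Y load => big big runs runs load Y load   [Y ::= load Y]
big big runs runs load Y load => big big runs runs load load Y load   [Y ::= load Y]
big big runs runs load load Y load => big big runs runs load load runs Y load   [Y ::= runs Y]
big big runs runs load load runs Y load => big big runs runs load load runs load load   [Y ::= load]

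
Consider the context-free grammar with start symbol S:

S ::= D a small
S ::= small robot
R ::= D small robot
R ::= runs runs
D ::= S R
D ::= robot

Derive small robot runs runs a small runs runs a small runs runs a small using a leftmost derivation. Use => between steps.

S => D a small   [S ::= D a small]
D a small => S R a small   [D ::= S R]
S R a small => D a small R a small   [S ::= D a small]
D a small R a small => S R a small R a small   [D ::= S R]
S R a small R a small => D a small R a small R a small   [S ::= D a small]
D a small R a small R a small => S R a small R a small R a small   [D ::= S R]
S R a small R a small R a small => small robot R a small R a small R a small   [S ::= small robot]
small robot R a small R a small R a small => small robot runs runs a small R a small R a small   [R ::= runs runs]
small robot runs runs a small R a small R a small => small robot runs runs a small runs runs a small R a small   [R ::= runs runs]
small robot runs runs a small runs runs a small R a small => small robot runs runs a small runs runs a small runs runs a small   [R ::= runs runs]

S => D a small => S R a small => D a small R a small => S R a small R a small => D a small R a small R a small => S R a small R a small R a small => small robot R a small R a small R a small => small robot runs runs a small R a small R a small => small robot runs runs a small runs runs a small R a small => small robot runs runs a small runs runs a small runs runs a small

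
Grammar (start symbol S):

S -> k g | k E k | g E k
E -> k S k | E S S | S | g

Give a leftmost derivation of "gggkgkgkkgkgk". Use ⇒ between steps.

S⇒gEk⇒gESSk⇒gSSSk⇒ggEkSSk⇒ggESSkSSk⇒gggSSkSSk⇒gggkgSkSSk⇒gggkgkgkSSk⇒gggkgkgkkgSk⇒gggkgkgkkgkgk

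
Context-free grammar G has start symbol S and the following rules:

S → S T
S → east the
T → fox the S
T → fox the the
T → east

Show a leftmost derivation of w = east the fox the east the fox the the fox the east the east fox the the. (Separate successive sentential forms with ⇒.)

S ⇒ S T ⇒ S T T ⇒ S T T T ⇒ S T T T T ⇒ east the T T T T ⇒ east the fox the S T T T ⇒ east the fox the S T T T T ⇒ east the fox the east the T T T T ⇒ east the fox the east the fox the the T T T ⇒ east the fox the east the fox the the fox the S T T ⇒ east the fox the east the fox the the fox the east the T T ⇒ east the fox the east the fox the the fox the east the east T ⇒ east the fox the east the fox the the fox the east the east fox the the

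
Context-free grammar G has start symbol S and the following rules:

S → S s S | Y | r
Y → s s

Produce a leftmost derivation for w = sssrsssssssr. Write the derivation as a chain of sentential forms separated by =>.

S => SsS   [S → S s S]
SsS => SsSsS   [S → S s S]
SsSsS => SsSsSsS   [S → S s S]
SsSsSsS => YsSsSsS   [S → Y]
YsSsSsS => sssSsSsS   [Y → s s]
sssSsSsS => sssrsSsS   [S → r]
sssrsSsS => sssrsYsS   [S → Y]
sssrsYsS => sssrssssS   [Y → s s]
sssrssssS => sssrssssSsS   [S → S s S]
sssrssssSsS => sssrssssYsS   [S → Y]
sssrssssYsS => sssrsssssssS   [Y → s s]
sssrsssssssS => sssrsssssssr   [S → r]

S => SsS => SsSsS => SsSsSsS => YsSsSsS => sssSsSsS => sssrsSsS => sssrsYsS => sssrssssS => sssrssssSsS => sssrssssYsS => sssrsssssssS => sssrsssssssr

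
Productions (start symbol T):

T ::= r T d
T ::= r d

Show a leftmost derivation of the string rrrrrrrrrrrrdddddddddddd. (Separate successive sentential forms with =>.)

T => rTd => rrTdd => rrrTddd => rrrrTdddd => rrrrrTddddd => rrrrrrTdddddd => rrrrrrrTddddddd => rrrrrrrrTdddddddd => rrrrrrrrrTddddddddd => rrrrrrrrrrTdddddddddd => rrrrrrrrrrrTddddddddddd => rrrrrrrrrrrrdddddddddddd

T => rTd   [T ::= r T d]
rTd => rrTdd   [T ::= r T d]
rrTdd => rrrTddd   [T ::= r T d]
rrrTddd => rrrrTdddd   [T ::= r T d]
rrrrTdddd => rrrrrTddddd   [T ::= r T d]
rrrrrTddddd => rrrrrrTdddddd   [T ::= r T d]
rrrrrrTdddddd => rrrrrrrTddddddd   [T ::= r T d]
rrrrrrrTddddddd => rrrrrrrrTdddddddd   [T ::= r T d]
rrrrrrrrTdddddddd => rrrrrrrrrTddddddddd   [T ::= r T d]
rrrrrrrrrTddddddddd => rrrrrrrrrrTdddddddddd   [T ::= r T d]
rrrrrrrrrrTdddddddddd => rrrrrrrrrrrTddddddddddd   [T ::= r T d]
rrrrrrrrrrrTddddddddddd => rrrrrrrrrrrrdddddddddddd   [T ::= r d]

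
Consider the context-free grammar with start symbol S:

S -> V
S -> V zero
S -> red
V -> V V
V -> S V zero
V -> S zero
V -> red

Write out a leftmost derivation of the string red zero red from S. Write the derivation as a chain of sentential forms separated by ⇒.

S ⇒ V ⇒ V V ⇒ S zero V ⇒ V zero V ⇒ red zero V ⇒ red zero red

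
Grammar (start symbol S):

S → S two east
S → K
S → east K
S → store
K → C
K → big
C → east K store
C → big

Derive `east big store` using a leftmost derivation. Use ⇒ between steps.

S ⇒ K ⇒ C ⇒ east K store ⇒ east C store ⇒ east big store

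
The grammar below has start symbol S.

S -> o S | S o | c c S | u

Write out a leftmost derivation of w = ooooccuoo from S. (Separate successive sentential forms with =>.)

S => oS => ooS => oooS => ooooS => ooooccS => ooooccSo => ooooccSoo => ooooccuoo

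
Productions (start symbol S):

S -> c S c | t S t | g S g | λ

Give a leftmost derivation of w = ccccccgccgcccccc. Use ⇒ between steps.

S⇒cSc⇒ccScc⇒cccSccc⇒ccccScccc⇒cccccSccccc⇒ccccccScccccc⇒ccccccgSgcccccc⇒ccccccgcScgcccccc⇒ccccccgccgcccccc

S ⇒ cSc   [S -> c S c]
cSc ⇒ ccScc   [S -> c S c]
ccScc ⇒ cccSccc   [S -> c S c]
cccSccc ⇒ ccccScccc   [S -> c S c]
ccccScccc ⇒ cccccSccccc   [S -> c S c]
cccccSccccc ⇒ ccccccScccccc   [S -> c S c]
ccccccScccccc ⇒ ccccccgSgcccccc   [S -> g S g]
ccccccgSgcccccc ⇒ ccccccgcScgcccccc   [S -> c S c]
ccccccgcScgcccccc ⇒ ccccccgccgcccccc   [S -> λ]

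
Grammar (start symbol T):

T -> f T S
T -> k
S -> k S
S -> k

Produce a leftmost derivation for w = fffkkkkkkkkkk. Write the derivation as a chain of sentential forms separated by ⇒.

T⇒fTS⇒ffTSS⇒fffTSSS⇒fffkSSS⇒fffkkSSS⇒fffkkkSSS⇒fffkkkkSSS⇒fffkkkkkSSS⇒fffkkkkkkSSS⇒fffkkkkkkkSS⇒fffkkkkkkkkSS⇒fffkkkkkkkkkS⇒fffkkkkkkkkkk

T ⇒ fTS   [T -> f T S]
fTS ⇒ ffTSS   [T -> f T S]
ffTSS ⇒ fffTSSS   [T -> f T S]
fffTSSS ⇒ fffkSSS   [T -> k]
fffkSSS ⇒ fffkkSSS   [S -> k S]
fffkkSSS ⇒ fffkkkSSS   [S -> k S]
fffkkkSSS ⇒ fffkkkkSSS   [S -> k S]
fffkkkkSSS ⇒ fffkkkkkSSS   [S -> k S]
fffkkkkkSSS ⇒ fffkkkkkkSSS   [S -> k S]
fffkkkkkkSSS ⇒ fffkkkkkkkSS   [S -> k]
fffkkkkkkkSS ⇒ fffkkkkkkkkSS   [S -> k S]
fffkkkkkkkkSS ⇒ fffkkkkkkkkkS   [S -> k]
fffkkkkkkkkkS ⇒ fffkkkkkkkkkk   [S -> k]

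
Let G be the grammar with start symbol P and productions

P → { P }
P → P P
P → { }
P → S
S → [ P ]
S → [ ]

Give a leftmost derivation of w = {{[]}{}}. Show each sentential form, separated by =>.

P => {P}   [P → { P }]
{P} => {PP}   [P → P P]
{PP} => {{P}P}   [P → { P }]
{{P}P} => {{S}P}   [P → S]
{{S}P} => {{[]}P}   [S → [ ]]
{{[]}P} => {{[]}{}}   [P → { }]

P => {P} => {PP} => {{P}P} => {{S}P} => {{[]}P} => {{[]}{}}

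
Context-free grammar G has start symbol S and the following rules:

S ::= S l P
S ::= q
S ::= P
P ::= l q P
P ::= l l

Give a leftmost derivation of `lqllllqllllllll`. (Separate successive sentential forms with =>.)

S => SlP   [S ::= S l P]
SlP => SlPlP   [S ::= S l P]
SlPlP => SlPlPlP   [S ::= S l P]
SlPlPlP => PlPlPlP   [S ::= P]
PlPlPlP => lqPlPlPlP   [P ::= l q P]
lqPlPlPlP => lqlllPlPlP   [P ::= l l]
lqlllPlPlP => lqllllqPlPlP   [P ::= l q P]
lqllllqPlPlP => lqllllqlllPlP   [P ::= l l]
lqllllqlllPlP => lqllllqllllllP   [P ::= l l]
lqllllqllllllP => lqllllqllllllll   [P ::= l l]

S => SlP => SlPlP => SlPlPlP => PlPlPlP => lqPlPlPlP => lqlllPlPlP => lqllllqPlPlP => lqllllqlllPlP => lqllllqllllllP => lqllllqllllllll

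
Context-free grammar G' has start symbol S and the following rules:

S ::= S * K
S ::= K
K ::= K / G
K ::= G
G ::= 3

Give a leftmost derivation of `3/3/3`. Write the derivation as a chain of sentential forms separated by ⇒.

S ⇒ K   [S ::= K]
K ⇒ K/G   [K ::= K / G]
K/G ⇒ K/G/G   [K ::= K / G]
K/G/G ⇒ G/G/G   [K ::= G]
G/G/G ⇒ 3/G/G   [G ::= 3]
3/G/G ⇒ 3/3/G   [G ::= 3]
3/3/G ⇒ 3/3/3   [G ::= 3]

S⇒K⇒K/G⇒K/G/G⇒G/G/G⇒3/G/G⇒3/3/G⇒3/3/3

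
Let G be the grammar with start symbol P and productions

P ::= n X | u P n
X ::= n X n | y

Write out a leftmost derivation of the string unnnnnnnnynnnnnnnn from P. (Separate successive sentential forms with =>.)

P => uPn   [P ::= u P n]
uPn => unXn   [P ::= n X]
unXn => unnXnn   [X ::= n X n]
unnXnn => unnnXnnn   [X ::= n X n]
unnnXnnn => unnnnXnnnn   [X ::= n X n]
unnnnXnnnn => unnnnnXnnnnn   [X ::= n X n]
unnnnnXnnnnn => unnnnnnXnnnnnn   [X ::= n X n]
unnnnnnXnnnnnn => unnnnnnnXnnnnnnn   [X ::= n X n]
unnnnnnnXnnnnnnn => unnnnnnnnXnnnnnnnn   [X ::= n X n]
unnnnnnnnXnnnnnnnn => unnnnnnnnynnnnnnnn   [X ::= y]

P => uPn => unXn => unnXnn => unnnXnnn => unnnnXnnnn => unnnnnXnnnnn => unnnnnnXnnnnnn => unnnnnnnXnnnnnnn => unnnnnnnnXnnnnnnnn => unnnnnnnnynnnnnnnn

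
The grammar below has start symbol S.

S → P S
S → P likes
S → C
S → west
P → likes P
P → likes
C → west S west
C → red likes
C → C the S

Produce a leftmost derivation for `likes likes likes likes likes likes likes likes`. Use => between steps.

S => P S   [S → P S]
P S => likes P S   [P → likes P]
likes P S => likes likes P S   [P → likes P]
likes likes P S => likes likes likes P S   [P → likes P]
likes likes likes P S => likes likes likes likes P S   [P → likes P]
likes likes likes likes P S => likes likes likes likes likes S   [P → likes]
likes likes likes likes likes S => likes likes likes likes likes P S   [S → P S]
likes likes likes likes likes P S => likes likes likes likes likes likes S   [P → likes]
likes likes likes likes likes likes S => likes likes likes likes likes likes P likes   [S → P likes]
likes likes likes likes likes likes P likes => likes likes likes likes likes likes likes likes   [P → likes]

S => P S => likes P S => likes likes P S => likes likes likes P S => likes likes likes likes P S => likes likes likes likes likes S => likes likes likes likes likes P S => likes likes likes likes likes likes S => likes likes likes likes likes likes P likes => likes likes likes likes likes likes likes likes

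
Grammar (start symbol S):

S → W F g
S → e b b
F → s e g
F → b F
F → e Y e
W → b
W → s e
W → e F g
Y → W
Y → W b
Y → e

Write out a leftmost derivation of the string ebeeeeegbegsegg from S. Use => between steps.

S => WFg => eFgFg => ebFgFg => ebeYegFg => ebeWbegFg => ebeeFgbegFg => ebeeeYegbegFg => ebeeeeegbegFg => ebeeeeegbegsegg

S => WFg   [S → W F g]
WFg => eFgFg   [W → e F g]
eFgFg => ebFgFg   [F → b F]
ebFgFg => ebeYegFg   [F → e Y e]
ebeYegFg => ebeWbegFg   [Y → W b]
ebeWbegFg => ebeeFgbegFg   [W → e F g]
ebeeFgbegFg => ebeeeYegbegFg   [F → e Y e]
ebeeeYegbegFg => ebeeeeegbegFg   [Y → e]
ebeeeeegbegFg => ebeeeeegbegsegg   [F → s e g]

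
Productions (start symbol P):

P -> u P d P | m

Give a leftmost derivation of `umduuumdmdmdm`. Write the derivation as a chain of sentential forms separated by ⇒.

P ⇒ uPdP ⇒ umdP ⇒ umduPdP ⇒ umduuPdPdP ⇒ umduuuPdPdPdP ⇒ umduuumdPdPdP ⇒ umduuumdmdPdP ⇒ umduuumdmdmdP ⇒ umduuumdmdmdm

P ⇒ uPdP   [P -> u P d P]
uPdP ⇒ umdP   [P -> m]
umdP ⇒ umduPdP   [P -> u P d P]
umduPdP ⇒ umduuPdPdP   [P -> u P d P]
umduuPdPdP ⇒ umduuuPdPdPdP   [P -> u P d P]
umduuuPdPdPdP ⇒ umduuumdPdPdP   [P -> m]
umduuumdPdPdP ⇒ umduuumdmdPdP   [P -> m]
umduuumdmdPdP ⇒ umduuumdmdmdP   [P -> m]
umduuumdmdmdP ⇒ umduuumdmdmdm   [P -> m]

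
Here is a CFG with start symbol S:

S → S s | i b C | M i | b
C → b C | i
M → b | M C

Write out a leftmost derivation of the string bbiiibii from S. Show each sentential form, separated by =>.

S=>Mi=>MCi=>MCCi=>MCCCi=>MCCCCi=>bCCCCi=>bbCCCCi=>bbiCCCi=>bbiiCCi=>bbiiiCi=>bbiiibCi=>bbiiibii

S => Mi   [S → M i]
Mi => MCi   [M → M C]
MCi => MCCi   [M → M C]
MCCi => MCCCi   [M → M C]
MCCCi => MCCCCi   [M → M C]
MCCCCi => bCCCCi   [M → b]
bCCCCi => bbCCCCi   [C → b C]
bbCCCCi => bbiCCCi   [C → i]
bbiCCCi => bbiiCCi   [C → i]
bbiiCCi => bbiiiCi   [C → i]
bbiiiCi => bbiiibCi   [C → b C]
bbiiibCi => bbiiibii   [C → i]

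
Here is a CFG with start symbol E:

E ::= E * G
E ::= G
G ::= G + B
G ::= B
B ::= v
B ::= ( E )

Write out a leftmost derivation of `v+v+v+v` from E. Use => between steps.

E=>G=>G+B=>G+B+B=>G+B+B+B=>B+B+B+B=>v+B+B+B=>v+v+B+B=>v+v+v+B=>v+v+v+v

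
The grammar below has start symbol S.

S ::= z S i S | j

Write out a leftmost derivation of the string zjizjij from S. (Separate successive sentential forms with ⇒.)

S ⇒ zSiS ⇒ zjiS ⇒ zjizSiS ⇒ zjizjiS ⇒ zjizjij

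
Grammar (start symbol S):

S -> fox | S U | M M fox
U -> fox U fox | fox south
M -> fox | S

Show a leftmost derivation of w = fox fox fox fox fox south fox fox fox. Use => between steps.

S => M M fox   [S -> M M fox]
M M fox => fox M fox   [M -> fox]
fox M fox => fox S fox   [M -> S]
fox S fox => fox S U fox   [S -> S U]
fox S U fox => fox fox U fox   [S -> fox]
fox fox U fox => fox fox fox U fox fox   [U -> fox U fox]
fox fox fox U fox fox => fox fox fox fox U fox fox fox   [U -> fox U fox]
fox fox fox fox U fox fox fox => fox fox fox fox fox south fox fox fox   [U -> fox south]

S => M M fox => fox M fox => fox S fox => fox S U fox => fox fox U fox => fox fox fox U fox fox => fox fox fox fox U fox fox fox => fox fox fox fox fox south fox fox fox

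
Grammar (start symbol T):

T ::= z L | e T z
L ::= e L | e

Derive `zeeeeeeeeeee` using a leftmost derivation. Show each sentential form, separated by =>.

T => zL   [T ::= z L]
zL => zeL   [L ::= e L]
zeL => zeeL   [L ::= e L]
zeeL => zeeeL   [L ::= e L]
zeeeL => zeeeeL   [L ::= e L]
zeeeeL => zeeeeeL   [L ::= e L]
zeeeeeL => zeeeeeeL   [L ::= e L]
zeeeeeeL => zeeeeeeeL   [L ::= e L]
zeeeeeeeL => zeeeeeeeeL   [L ::= e L]
zeeeeeeeeL => zeeeeeeeeeL   [L ::= e L]
zeeeeeeeeeL => zeeeeeeeeeeL   [L ::= e L]
zeeeeeeeeeeL => zeeeeeeeeeee   [L ::= e]

T=>zL=>zeL=>zeeL=>zeeeL=>zeeeeL=>zeeeeeL=>zeeeeeeL=>zeeeeeeeL=>zeeeeeeeeL=>zeeeeeeeeeL=>zeeeeeeeeeeL=>zeeeeeeeeeee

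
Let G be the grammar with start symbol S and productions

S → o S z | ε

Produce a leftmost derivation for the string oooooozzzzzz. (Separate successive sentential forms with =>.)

S => oSz => ooSzz => oooSzzz => ooooSzzzz => oooooSzzzzz => ooooooSzzzzzz => oooooozzzzzz

S => oSz   [S → o S z]
oSz => ooSzz   [S → o S z]
ooSzz => oooSzzz   [S → o S z]
oooSzzz => ooooSzzzz   [S → o S z]
ooooSzzzz => oooooSzzzzz   [S → o S z]
oooooSzzzzz => ooooooSzzzzzz   [S → o S z]
ooooooSzzzzzz => oooooozzzzzz   [S → ε]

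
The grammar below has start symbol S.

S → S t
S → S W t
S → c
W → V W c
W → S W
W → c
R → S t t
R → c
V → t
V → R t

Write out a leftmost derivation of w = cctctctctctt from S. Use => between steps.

S => St => SWtt => SWtWtt => SWtWtWtt => SWtWtWtWtt => SWtWtWtWtWtt => cWtWtWtWtWtt => cctWtWtWtWtt => cctctWtWtWtt => cctctctWtWtt => cctctctctWtt => cctctctctctt

S => St   [S → S t]
St => SWtt   [S → S W t]
SWtt => SWtWtt   [S → S W t]
SWtWtt => SWtWtWtt   [S → S W t]
SWtWtWtt => SWtWtWtWtt   [S → S W t]
SWtWtWtWtt => SWtWtWtWtWtt   [S → S W t]
SWtWtWtWtWtt => cWtWtWtWtWtt   [S → c]
cWtWtWtWtWtt => cctWtWtWtWtt   [W → c]
cctWtWtWtWtt => cctctWtWtWtt   [W → c]
cctctWtWtWtt => cctctctWtWtt   [W → c]
cctctctWtWtt => cctctctctWtt   [W → c]
cctctctctWtt => cctctctctctt   [W → c]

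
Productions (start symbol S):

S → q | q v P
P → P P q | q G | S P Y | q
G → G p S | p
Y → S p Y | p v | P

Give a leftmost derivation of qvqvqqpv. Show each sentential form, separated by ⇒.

S ⇒ qvP   [S → q v P]
qvP ⇒ qvSPY   [P → S P Y]
qvSPY ⇒ qvqvPPY   [S → q v P]
qvqvPPY ⇒ qvqvqPY   [P → q]
qvqvqPY ⇒ qvqvqqY   [P → q]
qvqvqqY ⇒ qvqvqqpv   [Y → p v]

S⇒qvP⇒qvSPY⇒qvqvPPY⇒qvqvqPY⇒qvqvqqY⇒qvqvqqpv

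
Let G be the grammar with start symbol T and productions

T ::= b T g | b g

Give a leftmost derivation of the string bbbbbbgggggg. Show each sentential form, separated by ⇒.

T ⇒ bTg ⇒ bbTgg ⇒ bbbTggg ⇒ bbbbTgggg ⇒ bbbbbTggggg ⇒ bbbbbbgggggg

T ⇒ bTg   [T ::= b T g]
bTg ⇒ bbTgg   [T ::= b T g]
bbTgg ⇒ bbbTggg   [T ::= b T g]
bbbTggg ⇒ bbbbTgggg   [T ::= b T g]
bbbbTgggg ⇒ bbbbbTggggg   [T ::= b T g]
bbbbbTggggg ⇒ bbbbbbgggggg   [T ::= b g]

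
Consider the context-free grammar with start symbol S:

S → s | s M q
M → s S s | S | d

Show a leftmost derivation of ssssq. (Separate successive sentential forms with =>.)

S => sMq => ssSsq => ssssq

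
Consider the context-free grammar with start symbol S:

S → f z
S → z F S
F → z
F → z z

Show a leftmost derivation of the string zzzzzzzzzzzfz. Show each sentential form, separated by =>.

S=>zFS=>zzzS=>zzzzFS=>zzzzzS=>zzzzzzFS=>zzzzzzzzS=>zzzzzzzzzFS=>zzzzzzzzzzzS=>zzzzzzzzzzzfz

S => zFS   [S → z F S]
zFS => zzzS   [F → z z]
zzzS => zzzzFS   [S → z F S]
zzzzFS => zzzzzS   [F → z]
zzzzzS => zzzzzzFS   [S → z F S]
zzzzzzFS => zzzzzzzzS   [F → z z]
zzzzzzzzS => zzzzzzzzzFS   [S → z F S]
zzzzzzzzzFS => zzzzzzzzzzzS   [F → z z]
zzzzzzzzzzzS => zzzzzzzzzzzfz   [S → f z]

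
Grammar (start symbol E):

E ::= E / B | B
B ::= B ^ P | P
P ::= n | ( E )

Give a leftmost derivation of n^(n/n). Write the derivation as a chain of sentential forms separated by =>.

E=>B=>B^P=>P^P=>n^P=>n^(E)=>n^(E/B)=>n^(B/B)=>n^(P/B)=>n^(n/B)=>n^(n/P)=>n^(n/n)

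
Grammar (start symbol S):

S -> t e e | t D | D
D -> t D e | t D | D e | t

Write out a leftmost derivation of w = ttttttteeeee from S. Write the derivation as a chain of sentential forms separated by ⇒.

S ⇒ D   [S -> D]
D ⇒ tD   [D -> t D]
tD ⇒ ttDe   [D -> t D e]
ttDe ⇒ ttDee   [D -> D e]
ttDee ⇒ tttDee   [D -> t D]
tttDee ⇒ ttttDee   [D -> t D]
ttttDee ⇒ tttttDeee   [D -> t D e]
tttttDeee ⇒ ttttttDeeee   [D -> t D e]
ttttttDeeee ⇒ ttttttDeeeee   [D -> D e]
ttttttDeeeee ⇒ ttttttteeeee   [D -> t]

S ⇒ D ⇒ tD ⇒ ttDe ⇒ ttDee ⇒ tttDee ⇒ ttttDee ⇒ tttttDeee ⇒ ttttttDeeee ⇒ ttttttDeeeee ⇒ ttttttteeeee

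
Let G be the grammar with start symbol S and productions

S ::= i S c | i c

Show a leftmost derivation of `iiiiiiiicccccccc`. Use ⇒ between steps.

S ⇒ iSc   [S ::= i S c]
iSc ⇒ iiScc   [S ::= i S c]
iiScc ⇒ iiiSccc   [S ::= i S c]
iiiSccc ⇒ iiiiScccc   [S ::= i S c]
iiiiScccc ⇒ iiiiiSccccc   [S ::= i S c]
iiiiiSccccc ⇒ iiiiiiScccccc   [S ::= i S c]
iiiiiiScccccc ⇒ iiiiiiiSccccccc   [S ::= i S c]
iiiiiiiSccccccc ⇒ iiiiiiiicccccccc   [S ::= i c]

S ⇒ iSc ⇒ iiScc ⇒ iiiSccc ⇒ iiiiScccc ⇒ iiiiiSccccc ⇒ iiiiiiScccccc ⇒ iiiiiiiSccccccc ⇒ iiiiiiiicccccccc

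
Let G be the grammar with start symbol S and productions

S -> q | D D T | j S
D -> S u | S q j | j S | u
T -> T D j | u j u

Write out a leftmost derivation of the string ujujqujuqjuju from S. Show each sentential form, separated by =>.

S => DDT   [S -> D D T]
DDT => uDT   [D -> u]
uDT => uSqjT   [D -> S q j]
uSqjT => ujSqjT   [S -> j S]
ujSqjT => ujDDTqjT   [S -> D D T]
ujDDTqjT => ujuDTqjT   [D -> u]
ujuDTqjT => ujujSTqjT   [D -> j S]
ujujSTqjT => ujujqTqjT   [S -> q]
ujujqTqjT => ujujqujuqjT   [T -> u j u]
ujujqujuqjT => ujujqujuqjuju   [T -> u j u]

S => DDT => uDT => uSqjT => ujSqjT => ujDDTqjT => ujuDTqjT => ujujSTqjT => ujujqTqjT => ujujqujuqjT => ujujqujuqjuju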